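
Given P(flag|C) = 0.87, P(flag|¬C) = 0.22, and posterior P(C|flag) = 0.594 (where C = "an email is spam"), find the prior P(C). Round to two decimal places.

In odds form, posterior odds = prior odds × likelihood ratio, so prior odds = posterior odds ÷ LR.
Posterior odds = 0.594/(1−0.594) = 1.4631. LR = 0.87/0.22 = 3.9545.
Prior odds = 1.4631/3.9545 = 0.3700, so P(C) = 0.3700/(1+0.3700) ≈ 0.27.

P(C) = 0.27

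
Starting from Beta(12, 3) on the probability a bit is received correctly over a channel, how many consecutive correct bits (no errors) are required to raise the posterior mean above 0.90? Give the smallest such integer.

k = 16

After k correct bits and 0 errors the posterior is Beta(12+k, 3), with mean (12+k)/(12+3+k).
Set (12+k)/(15+k) > 0.90 and solve: k > (0.90·15 − 12)/(1 − 0.90) = 15.000.
The smallest integer exceeding 15.000 is 16, and checking k=16: (28)/(31) = 0.9032 > 0.90.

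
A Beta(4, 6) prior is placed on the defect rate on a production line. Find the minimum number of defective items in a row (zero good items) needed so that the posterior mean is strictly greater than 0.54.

After k defective items and 0 good items the posterior is Beta(4+k, 6), with mean (4+k)/(4+6+k).
Set (4+k)/(10+k) > 0.54 and solve: k > (0.54·10 − 4)/(1 − 0.54) = 3.043.
The smallest integer exceeding 3.043 is 4.

k = 4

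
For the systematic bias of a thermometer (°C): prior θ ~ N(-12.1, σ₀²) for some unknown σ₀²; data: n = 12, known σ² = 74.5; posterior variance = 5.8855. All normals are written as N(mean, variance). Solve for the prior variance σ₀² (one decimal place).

σ₀² = 113.2

For the Normal–Normal model with known σ², precisions add: τ_n = τ₀ + n/σ².
So 1/σ₀² = 1/5.8855 − 12/74.5 = 0.169909 − 0.161074 = 0.008835.
Hence σ₀² = 1/0.008835 ≈ 113.2.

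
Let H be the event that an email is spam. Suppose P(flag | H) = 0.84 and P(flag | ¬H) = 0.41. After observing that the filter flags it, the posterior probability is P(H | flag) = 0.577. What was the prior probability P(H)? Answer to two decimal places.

P(H) = 0.40

In odds form, posterior odds = prior odds × likelihood ratio, so prior odds = posterior odds ÷ LR.
Posterior odds = 0.577/(1−0.577) = 1.3641. LR = 0.84/0.41 = 2.0488.
Prior odds = 1.3641/2.0488 = 0.6658, so P(H) = 0.6658/(1+0.6658) ≈ 0.40.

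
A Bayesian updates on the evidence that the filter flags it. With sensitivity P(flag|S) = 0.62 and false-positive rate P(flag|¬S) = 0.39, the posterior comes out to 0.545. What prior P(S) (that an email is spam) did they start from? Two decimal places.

Bayes' rule in odds form gives O(S|E) = O(S)·[P(E|S)/P(E|¬S)], hence O(S) = O(S|E)/LR.
Posterior odds = 0.545/(1−0.545) = 1.1978. LR = 0.62/0.39 = 1.5897.
Prior odds = 1.1978/1.5897 = 0.7535, so P(S) = 0.7535/(1+0.7535) ≈ 0.43.

P(S) = 0.43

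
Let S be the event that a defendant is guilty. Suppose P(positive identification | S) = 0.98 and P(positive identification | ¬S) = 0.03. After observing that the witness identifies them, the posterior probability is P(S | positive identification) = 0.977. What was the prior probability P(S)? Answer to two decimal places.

P(S) = 0.57

In odds form, posterior odds = prior odds × likelihood ratio, so prior odds = posterior odds ÷ LR.
Posterior odds = 0.977/(1−0.977) = 42.4783. LR = 0.98/0.03 = 32.6667.
Prior odds = 42.4783/32.6667 = 1.3004, so P(S) = 1.3004/(1+1.3004) ≈ 0.57.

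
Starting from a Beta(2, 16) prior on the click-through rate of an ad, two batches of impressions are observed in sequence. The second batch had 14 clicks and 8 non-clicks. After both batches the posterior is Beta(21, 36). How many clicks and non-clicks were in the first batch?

5 clicks and 12 non-clicks

Sequential conjugate updates are equivalent to a single update on the pooled data, so total successes = posterior α − prior α and total failures = posterior β − prior β.
Total across both batches: 21−2=19 clicks, 36−16=20 non-clicks.
Subtract the second batch: 19−14=5 clicks and 20−8=12 non-clicks.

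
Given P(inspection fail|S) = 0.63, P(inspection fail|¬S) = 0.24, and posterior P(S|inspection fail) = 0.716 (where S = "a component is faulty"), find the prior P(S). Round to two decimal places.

P(S) = 0.49

In odds form, posterior odds = prior odds × likelihood ratio, so prior odds = posterior odds ÷ LR.
Posterior odds = 0.716/(1−0.716) = 2.5211. LR = 0.63/0.24 = 2.6250.
Prior odds = 2.5211/2.6250 = 0.9604, so P(S) = 0.9604/(1+0.9604) ≈ 0.49.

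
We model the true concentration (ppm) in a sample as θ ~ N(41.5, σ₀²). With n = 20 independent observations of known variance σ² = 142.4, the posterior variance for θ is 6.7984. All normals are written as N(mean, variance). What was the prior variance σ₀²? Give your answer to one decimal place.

For the Normal–Normal model with known σ², precisions add: τ_n = τ₀ + n/σ².
So 1/σ₀² = 1/6.7984 − 20/142.4 = 0.147093 − 0.140449 = 0.006644.
Hence σ₀² = 1/0.006644 ≈ 150.5.

σ₀² = 150.5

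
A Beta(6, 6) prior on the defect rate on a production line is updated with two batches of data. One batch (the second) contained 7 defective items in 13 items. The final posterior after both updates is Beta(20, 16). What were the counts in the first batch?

Sequential conjugate updates are equivalent to a single update on the pooled data, so total successes = posterior α − prior α and total failures = posterior β − prior β.
Total across both batches: 20−6=14 defective items, 16−6=10 good items.
Subtract the second batch: 14−7=7 defective items and 10−6=4 good items.

7 defective items and 4 good items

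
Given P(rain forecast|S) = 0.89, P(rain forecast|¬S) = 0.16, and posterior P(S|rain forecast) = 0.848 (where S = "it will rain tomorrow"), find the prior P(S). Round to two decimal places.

P(S) = 0.50

Bayes' rule in odds form gives O(S|E) = O(S)·[P(E|S)/P(E|¬S)], hence O(S) = O(S|E)/LR.
Posterior odds = 0.848/(1−0.848) = 5.5789. LR = 0.89/0.16 = 5.5625.
Prior odds = 5.5789/5.5625 = 1.0029, so P(S) = 1.0029/(1+1.0029) ≈ 0.50.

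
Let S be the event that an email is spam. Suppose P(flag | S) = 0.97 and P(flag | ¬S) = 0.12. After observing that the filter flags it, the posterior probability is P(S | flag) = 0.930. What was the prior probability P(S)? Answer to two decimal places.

P(S) = 0.62

Bayes' rule in odds form gives O(S|E) = O(S)·[P(E|S)/P(E|¬S)], hence O(S) = O(S|E)/LR.
Posterior odds = 0.930/(1−0.930) = 13.2857. LR = 0.97/0.12 = 8.0833.
Prior odds = 13.2857/8.0833 = 1.6436, so P(S) = 1.6436/(1+1.6436) ≈ 0.62.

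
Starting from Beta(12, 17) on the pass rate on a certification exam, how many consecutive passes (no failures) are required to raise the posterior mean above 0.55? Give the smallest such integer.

k = 9

After k passes and 0 failures the posterior is Beta(12+k, 17), with mean (12+k)/(12+17+k).
Set (12+k)/(29+k) > 0.55 and solve: k > (0.55·29 − 12)/(1 − 0.55) = 8.778.
The smallest integer exceeding 8.778 is 9, and checking k=9: (21)/(38) = 0.5526 > 0.55.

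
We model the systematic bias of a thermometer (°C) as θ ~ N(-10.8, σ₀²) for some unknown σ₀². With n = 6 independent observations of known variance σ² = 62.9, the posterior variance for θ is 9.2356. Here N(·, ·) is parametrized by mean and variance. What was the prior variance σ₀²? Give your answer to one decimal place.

Posterior precision equals prior precision plus data precision: 1/σ_n² = 1/σ₀² + n/σ².
So 1/σ₀² = 1/9.2356 − 6/62.9 = 0.108277 − 0.095390 = 0.012887.
Hence σ₀² = 1/0.012887 ≈ 77.6.

σ₀² = 77.6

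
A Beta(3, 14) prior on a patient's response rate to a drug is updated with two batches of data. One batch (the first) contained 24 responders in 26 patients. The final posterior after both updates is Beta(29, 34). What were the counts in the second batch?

Because Beta–binomial updating is additive in the counts, the combined data contributed (α_post−α_prior, β_post−β_prior) successes and failures.
Total across both batches: 29−3=26 responders, 34−14=20 non-responders.
Subtract the first batch: 26−24=2 responders and 20−2=18 non-responders.

2 responders and 18 non-responders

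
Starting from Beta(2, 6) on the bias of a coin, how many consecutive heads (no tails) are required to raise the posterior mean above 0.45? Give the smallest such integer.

After k heads and 0 tails the posterior is Beta(2+k, 6), with mean (2+k)/(2+6+k).
Set (2+k)/(8+k) > 0.45 and solve: k > (0.45·8 − 2)/(1 − 0.45) = 2.909.
The smallest integer exceeding 2.909 is 3.

k = 3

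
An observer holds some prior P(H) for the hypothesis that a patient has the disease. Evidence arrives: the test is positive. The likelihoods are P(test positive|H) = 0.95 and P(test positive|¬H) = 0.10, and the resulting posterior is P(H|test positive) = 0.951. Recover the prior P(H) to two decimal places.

Bayes' rule in odds form gives O(H|E) = O(H)·[P(E|H)/P(E|¬H)], hence O(H) = O(H|E)/LR.
Posterior odds = 0.951/(1−0.951) = 19.4082. LR = 0.95/0.10 = 9.5000.
Prior odds = 19.4082/9.5000 = 2.0430, so P(H) = 2.0430/(1+2.0430) ≈ 0.67.

P(H) = 0.67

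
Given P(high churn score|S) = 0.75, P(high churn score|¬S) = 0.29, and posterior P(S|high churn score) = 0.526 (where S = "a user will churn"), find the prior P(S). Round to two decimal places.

Bayes' rule in odds form gives O(S|E) = O(S)·[P(E|S)/P(E|¬S)], hence O(S) = O(S|E)/LR.
Posterior odds = 0.526/(1−0.526) = 1.1097. LR = 0.75/0.29 = 2.5862.
Prior odds = 1.1097/2.5862 = 0.4291, so P(S) = 0.4291/(1+0.4291) ≈ 0.30.

P(S) = 0.30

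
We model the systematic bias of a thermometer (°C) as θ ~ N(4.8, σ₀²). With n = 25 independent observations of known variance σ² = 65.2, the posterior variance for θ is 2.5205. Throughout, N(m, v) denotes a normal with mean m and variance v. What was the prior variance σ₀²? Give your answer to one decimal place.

σ₀² = 75.1

Posterior precision equals prior precision plus data precision: 1/σ_n² = 1/σ₀² + n/σ².
So 1/σ₀² = 1/2.5205 − 25/65.2 = 0.396747 − 0.383436 = 0.013311.
Hence σ₀² = 1/0.013311 ≈ 75.1.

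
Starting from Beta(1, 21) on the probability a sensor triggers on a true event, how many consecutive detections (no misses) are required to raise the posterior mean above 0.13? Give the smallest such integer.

k = 3

After k detections and 0 misses the posterior is Beta(1+k, 21), with mean (1+k)/(1+21+k).
Set (1+k)/(22+k) > 0.13 and solve: k > (0.13·22 − 1)/(1 − 0.13) = 2.138.
The smallest integer exceeding 2.138 is 3, and checking k=3: (4)/(25) = 0.1600 > 0.13.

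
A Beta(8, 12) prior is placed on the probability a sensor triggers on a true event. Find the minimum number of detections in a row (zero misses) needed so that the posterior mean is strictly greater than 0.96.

k = 281

After k detections and 0 misses the posterior is Beta(8+k, 12), with mean (8+k)/(8+12+k).
Set (8+k)/(20+k) > 0.96 and solve: k > (0.96·20 − 8)/(1 − 0.96) = 280.000.
The smallest integer exceeding 280.000 is 281, and checking k=281: (289)/(301) = 0.9601 > 0.96.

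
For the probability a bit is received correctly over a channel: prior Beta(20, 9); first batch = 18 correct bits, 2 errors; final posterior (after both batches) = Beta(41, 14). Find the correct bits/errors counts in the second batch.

Because Beta–binomial updating is additive in the counts, the combined data contributed (α_post−α_prior, β_post−β_prior) successes and failures.
Total across both batches: 41−20=21 correct bits, 14−9=5 errors.
Subtract the first batch: 21−18=3 correct bits and 5−2=3 errors.

3 correct bits and 3 errors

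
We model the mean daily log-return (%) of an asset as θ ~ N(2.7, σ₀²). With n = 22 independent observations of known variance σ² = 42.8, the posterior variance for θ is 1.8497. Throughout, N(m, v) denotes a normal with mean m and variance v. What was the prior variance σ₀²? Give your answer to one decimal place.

σ₀² = 37.6

For the Normal–Normal model with known σ², precisions add: τ_n = τ₀ + n/σ².
So 1/σ₀² = 1/1.8497 − 22/42.8 = 0.540628 − 0.514019 = 0.026609.
Hence σ₀² = 1/0.026609 ≈ 37.6.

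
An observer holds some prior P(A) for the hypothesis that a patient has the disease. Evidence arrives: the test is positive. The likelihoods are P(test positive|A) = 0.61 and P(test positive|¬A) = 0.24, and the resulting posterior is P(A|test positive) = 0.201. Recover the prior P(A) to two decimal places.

P(A) = 0.09

In odds form, posterior odds = prior odds × likelihood ratio, so prior odds = posterior odds ÷ LR.
Posterior odds = 0.201/(1−0.201) = 0.2516. LR = 0.61/0.24 = 2.5417.
Prior odds = 0.2516/2.5417 = 0.0990, so P(A) = 0.0990/(1+0.0990) ≈ 0.09.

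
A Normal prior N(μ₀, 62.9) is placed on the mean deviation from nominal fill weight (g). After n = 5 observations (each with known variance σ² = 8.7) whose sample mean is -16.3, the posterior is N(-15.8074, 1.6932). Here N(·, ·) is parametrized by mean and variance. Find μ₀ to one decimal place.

μ₀ = 2.0

With known observation variance, the Normal–Normal posterior has precision τ_n = τ₀ + n/σ² and mean μ_n = (τ₀μ₀ + (n/σ²)x̄)/τ_n.
Here τ₀ = 1/62.9 = 0.015898 and τ_data = 5/8.7 = 0.574713, so τ_n = 0.590611.
Rearranging for μ₀: μ₀ = (μ_n·τ_n − τ_data·x̄)/τ₀ = (-15.8074·0.590611 − 0.574713·-16.3) / 0.015898 = 0.031798/0.015898 ≈ 2.0.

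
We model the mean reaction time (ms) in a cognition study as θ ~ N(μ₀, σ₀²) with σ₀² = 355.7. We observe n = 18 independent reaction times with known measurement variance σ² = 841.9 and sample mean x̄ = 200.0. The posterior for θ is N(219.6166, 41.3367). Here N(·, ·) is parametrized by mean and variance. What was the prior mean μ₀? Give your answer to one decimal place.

μ₀ = 368.8

The posterior mean is a precision-weighted average: μ_n = (τ₀μ₀ + τ_data·x̄)/(τ₀+τ_data), with τ₀=1/σ₀² and τ_data=n/σ².
Here τ₀ = 1/355.7 = 0.002811 and τ_data = 18/841.9 = 0.021380, so τ_n = 0.024191.
Rearranging for μ₀: μ₀ = (μ_n·τ_n − τ_data·x̄)/τ₀ = (219.6166·0.024191 − 0.021380·200.0) / 0.002811 = 1.036745/0.002811 ≈ 368.8.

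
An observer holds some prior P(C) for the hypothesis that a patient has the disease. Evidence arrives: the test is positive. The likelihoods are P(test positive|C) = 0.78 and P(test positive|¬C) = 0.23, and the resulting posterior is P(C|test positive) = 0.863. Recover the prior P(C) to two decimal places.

In odds form, posterior odds = prior odds × likelihood ratio, so prior odds = posterior odds ÷ LR.
Posterior odds = 0.863/(1−0.863) = 6.2993. LR = 0.78/0.23 = 3.3913.
Prior odds = 6.2993/3.3913 = 1.8575, so P(C) = 1.8575/(1+1.8575) ≈ 0.65.

P(C) = 0.65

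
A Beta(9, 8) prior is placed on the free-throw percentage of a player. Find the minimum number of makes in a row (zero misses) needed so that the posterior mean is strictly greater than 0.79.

k = 22

After k makes and 0 misses the posterior is Beta(9+k, 8), with mean (9+k)/(9+8+k).
Set (9+k)/(17+k) > 0.79 and solve: k > (0.79·17 − 9)/(1 − 0.79) = 21.095.
The smallest integer exceeding 21.095 is 22, and checking k=22: (31)/(39) = 0.7949 > 0.79.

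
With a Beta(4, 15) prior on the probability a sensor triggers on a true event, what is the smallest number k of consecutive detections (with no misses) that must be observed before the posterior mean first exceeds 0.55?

k = 15

After k detections and 0 misses the posterior is Beta(4+k, 15), with mean (4+k)/(4+15+k).
Set (4+k)/(19+k) > 0.55 and solve: k > (0.55·19 − 4)/(1 − 0.55) = 14.333.
The smallest integer exceeding 14.333 is 15.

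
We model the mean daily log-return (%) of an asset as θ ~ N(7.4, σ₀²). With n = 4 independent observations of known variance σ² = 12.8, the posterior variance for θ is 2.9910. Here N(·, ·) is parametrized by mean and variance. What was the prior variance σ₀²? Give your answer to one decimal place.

σ₀² = 45.8

For the Normal–Normal model with known σ², precisions add: τ_n = τ₀ + n/σ².
So 1/σ₀² = 1/2.9910 − 4/12.8 = 0.334336 − 0.312500 = 0.021836.
Hence σ₀² = 1/0.021836 ≈ 45.8.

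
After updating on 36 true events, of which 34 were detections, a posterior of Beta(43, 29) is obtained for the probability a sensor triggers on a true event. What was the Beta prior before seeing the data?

Beta(9, 27)

A Beta(a, b) prior with s successes and f failures in binomial data gives a Beta(a+s, b+f) posterior.
Subtract the data counts: 43−34=9, 29−2=27.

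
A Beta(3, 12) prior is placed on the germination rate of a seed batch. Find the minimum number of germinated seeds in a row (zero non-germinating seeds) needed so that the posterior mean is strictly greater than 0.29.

After k germinated seeds and 0 non-germinating seeds the posterior is Beta(3+k, 12), with mean (3+k)/(3+12+k).
Set (3+k)/(15+k) > 0.29 and solve: k > (0.29·15 − 3)/(1 − 0.29) = 1.901.
The smallest integer exceeding 1.901 is 2, and checking k=2: (5)/(17) = 0.2941 > 0.29.

k = 2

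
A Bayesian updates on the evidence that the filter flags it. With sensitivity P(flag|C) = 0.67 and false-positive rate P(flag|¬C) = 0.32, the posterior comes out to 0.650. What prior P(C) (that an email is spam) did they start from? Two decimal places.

P(C) = 0.47

Bayes' rule in odds form gives O(C|E) = O(C)·[P(E|C)/P(E|¬C)], hence O(C) = O(C|E)/LR.
Posterior odds = 0.650/(1−0.650) = 1.8571. LR = 0.67/0.32 = 2.0938.
Prior odds = 1.8571/2.0938 = 0.8870, so P(C) = 0.8870/(1+0.8870) ≈ 0.47.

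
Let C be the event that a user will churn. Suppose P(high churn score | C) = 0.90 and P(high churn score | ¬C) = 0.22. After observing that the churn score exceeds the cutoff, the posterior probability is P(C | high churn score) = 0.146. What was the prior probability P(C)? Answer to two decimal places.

Bayes' rule in odds form gives O(C|E) = O(C)·[P(E|C)/P(E|¬C)], hence O(C) = O(C|E)/LR.
Posterior odds = 0.146/(1−0.146) = 0.1710. LR = 0.90/0.22 = 4.0909.
Prior odds = 0.1710/4.0909 = 0.0418, so P(C) = 0.0418/(1+0.0418) ≈ 0.04.

P(C) = 0.04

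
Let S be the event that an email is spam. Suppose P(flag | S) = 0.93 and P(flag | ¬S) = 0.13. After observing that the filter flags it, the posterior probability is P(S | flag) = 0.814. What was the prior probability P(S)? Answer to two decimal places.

P(S) = 0.38

Bayes' rule in odds form gives O(S|E) = O(S)·[P(E|S)/P(E|¬S)], hence O(S) = O(S|E)/LR.
Posterior odds = 0.814/(1−0.814) = 4.3763. LR = 0.93/0.13 = 7.1538.
Prior odds = 4.3763/7.1538 = 0.6117, so P(S) = 0.6117/(1+0.6117) ≈ 0.38.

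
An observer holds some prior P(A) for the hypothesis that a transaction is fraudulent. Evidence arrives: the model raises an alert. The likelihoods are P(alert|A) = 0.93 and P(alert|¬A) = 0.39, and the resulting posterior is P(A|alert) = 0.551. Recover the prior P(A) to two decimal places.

P(A) = 0.34

Bayes' rule in odds form gives O(A|E) = O(A)·[P(E|A)/P(E|¬A)], hence O(A) = O(A|E)/LR.
Posterior odds = 0.551/(1−0.551) = 1.2272. LR = 0.93/0.39 = 2.3846.
Prior odds = 1.2272/2.3846 = 0.5146, so P(A) = 0.5146/(1+0.5146) ≈ 0.34.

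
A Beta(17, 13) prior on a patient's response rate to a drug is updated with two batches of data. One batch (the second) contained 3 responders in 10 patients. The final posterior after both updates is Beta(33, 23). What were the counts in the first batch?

13 responders and 3 non-responders

Sequential conjugate updates are equivalent to a single update on the pooled data, so total successes = posterior α − prior α and total failures = posterior β − prior β.
Total across both batches: 33−17=16 responders, 23−13=10 non-responders.
Subtract the second batch: 16−3=13 responders and 10−7=3 non-responders.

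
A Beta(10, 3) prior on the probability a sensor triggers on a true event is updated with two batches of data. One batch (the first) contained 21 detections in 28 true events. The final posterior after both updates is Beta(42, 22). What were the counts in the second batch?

11 detections and 12 misses

Sequential conjugate updates are equivalent to a single update on the pooled data, so total successes = posterior α − prior α and total failures = posterior β − prior β.
Total across both batches: 42−10=32 detections, 22−3=19 misses.
Subtract the first batch: 32−21=11 detections and 19−7=12 misses.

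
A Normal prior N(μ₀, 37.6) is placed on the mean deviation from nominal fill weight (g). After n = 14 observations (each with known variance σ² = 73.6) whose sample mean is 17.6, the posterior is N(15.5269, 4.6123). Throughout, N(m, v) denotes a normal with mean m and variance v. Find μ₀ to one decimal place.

With known observation variance, the Normal–Normal posterior has precision τ_n = τ₀ + n/σ² and mean μ_n = (τ₀μ₀ + (n/σ²)x̄)/τ_n.
Here τ₀ = 1/37.6 = 0.026596 and τ_data = 14/73.6 = 0.190217, so τ_n = 0.216813.
Rearranging for μ₀: μ₀ = (μ_n·τ_n − τ_data·x̄)/τ₀ = (15.5269·0.216813 − 0.190217·17.6) / 0.026596 = 0.018615/0.026596 ≈ 0.7.

μ₀ = 0.7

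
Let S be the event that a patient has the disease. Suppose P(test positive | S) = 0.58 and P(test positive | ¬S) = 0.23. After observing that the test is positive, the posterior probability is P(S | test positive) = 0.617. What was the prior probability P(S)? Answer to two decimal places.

Bayes' rule in odds form gives O(S|E) = O(S)·[P(E|S)/P(E|¬S)], hence O(S) = O(S|E)/LR.
Posterior odds = 0.617/(1−0.617) = 1.6110. LR = 0.58/0.23 = 2.5217.
Prior odds = 1.6110/2.5217 = 0.6389, so P(S) = 0.6389/(1+0.6389) ≈ 0.39.

P(S) = 0.39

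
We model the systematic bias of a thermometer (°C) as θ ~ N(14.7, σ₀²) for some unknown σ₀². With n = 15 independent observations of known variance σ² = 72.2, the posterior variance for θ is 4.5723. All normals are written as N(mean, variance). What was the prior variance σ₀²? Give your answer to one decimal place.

For the Normal–Normal model with known σ², precisions add: τ_n = τ₀ + n/σ².
So 1/σ₀² = 1/4.5723 − 15/72.2 = 0.218708 − 0.207756 = 0.010952.
Hence σ₀² = 1/0.010952 ≈ 91.3.

σ₀² = 91.3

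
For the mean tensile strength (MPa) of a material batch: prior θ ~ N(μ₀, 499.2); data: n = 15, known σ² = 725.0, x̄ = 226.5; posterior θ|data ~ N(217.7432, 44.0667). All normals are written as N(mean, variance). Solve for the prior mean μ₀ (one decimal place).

The posterior mean is a precision-weighted average: μ_n = (τ₀μ₀ + τ_data·x̄)/(τ₀+τ_data), with τ₀=1/σ₀² and τ_data=n/σ².
Here τ₀ = 1/499.2 = 0.002003 and τ_data = 15/725.0 = 0.020690, so τ_n = 0.022693.
Rearranging for μ₀: μ₀ = (μ_n·τ_n − τ_data·x̄)/τ₀ = (217.7432·0.022693 − 0.020690·226.5) / 0.002003 = 0.254961/0.002003 ≈ 127.3.

μ₀ = 127.3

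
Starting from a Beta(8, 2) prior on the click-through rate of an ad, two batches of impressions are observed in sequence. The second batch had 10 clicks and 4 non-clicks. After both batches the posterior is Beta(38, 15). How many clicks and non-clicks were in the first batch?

Sequential conjugate updates are equivalent to a single update on the pooled data, so total successes = posterior α − prior α and total failures = posterior β − prior β.
Total across both batches: 38−8=30 clicks, 15−2=13 non-clicks.
Subtract the second batch: 30−10=20 clicks and 13−4=9 non-clicks.

20 clicks and 9 non-clicks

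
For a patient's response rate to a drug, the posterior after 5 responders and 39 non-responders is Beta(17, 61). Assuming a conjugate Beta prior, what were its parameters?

Under Beta–binomial conjugacy the posterior parameters are (a+s, b+f).
So a = 17 − 5 = 12 and b = 61 − 39 = 22.

Beta(12, 22)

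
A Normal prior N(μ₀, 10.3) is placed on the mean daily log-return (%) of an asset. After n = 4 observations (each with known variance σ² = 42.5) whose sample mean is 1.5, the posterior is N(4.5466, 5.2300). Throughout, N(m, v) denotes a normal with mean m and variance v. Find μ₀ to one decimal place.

μ₀ = 7.5

The posterior mean is a precision-weighted average: μ_n = (τ₀μ₀ + τ_data·x̄)/(τ₀+τ_data), with τ₀=1/σ₀² and τ_data=n/σ².
Here τ₀ = 1/10.3 = 0.097087 and τ_data = 4/42.5 = 0.094118, so τ_n = 0.191205.
Rearranging for μ₀: μ₀ = (μ_n·τ_n − τ_data·x̄)/τ₀ = (4.5466·0.191205 − 0.094118·1.5) / 0.097087 = 0.728156/0.097087 ≈ 7.5.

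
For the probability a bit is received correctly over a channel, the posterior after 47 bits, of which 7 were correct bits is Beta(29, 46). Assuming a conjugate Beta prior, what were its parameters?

Under Beta–binomial conjugacy the posterior parameters are (a+s, b+f).
Subtract the data counts: 29−7=22, 46−40=6.

Beta(22, 6)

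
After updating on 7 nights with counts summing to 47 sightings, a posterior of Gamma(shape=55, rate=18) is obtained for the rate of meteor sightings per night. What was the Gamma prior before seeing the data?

Gamma(shape=8, rate=11)

Gamma–Poisson conjugacy: posterior shape = α + Σxᵢ, posterior rate = β + n.
So α = 55 − 47 = 8 and β = 18 − 7 = 11.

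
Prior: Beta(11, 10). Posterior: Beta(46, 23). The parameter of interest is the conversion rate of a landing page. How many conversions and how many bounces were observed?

35 conversions and 13 bounces

A Beta(a, b) prior with s successes and f failures in binomial data gives a Beta(a+s, b+f) posterior.
Match parameters: s=46−11=35, f=23−10=13.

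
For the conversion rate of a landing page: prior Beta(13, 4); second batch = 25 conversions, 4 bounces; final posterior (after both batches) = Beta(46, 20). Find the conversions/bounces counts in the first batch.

Because Beta–binomial updating is additive in the counts, the combined data contributed (α_post−α_prior, β_post−β_prior) successes and failures.
Total across both batches: 46−13=33 conversions, 20−4=16 bounces.
Subtract the second batch: 33−25=8 conversions and 16−4=12 bounces.

8 conversions and 12 bounces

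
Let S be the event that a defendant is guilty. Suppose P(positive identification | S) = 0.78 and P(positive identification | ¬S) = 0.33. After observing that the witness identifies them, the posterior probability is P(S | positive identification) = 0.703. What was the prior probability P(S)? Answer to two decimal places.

P(S) = 0.50

In odds form, posterior odds = prior odds × likelihood ratio, so prior odds = posterior odds ÷ LR.
Posterior odds = 0.703/(1−0.703) = 2.3670. LR = 0.78/0.33 = 2.3636.
Prior odds = 2.3670/2.3636 = 1.0014, so P(S) = 1.0014/(1+1.0014) ≈ 0.50.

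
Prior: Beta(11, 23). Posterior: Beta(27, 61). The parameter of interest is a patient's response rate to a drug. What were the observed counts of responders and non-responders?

16 responders and 38 non-responders

Under Beta–binomial conjugacy the posterior parameters are (α+s, β+f).
Match parameters: s=27−11=16, f=61−23=38.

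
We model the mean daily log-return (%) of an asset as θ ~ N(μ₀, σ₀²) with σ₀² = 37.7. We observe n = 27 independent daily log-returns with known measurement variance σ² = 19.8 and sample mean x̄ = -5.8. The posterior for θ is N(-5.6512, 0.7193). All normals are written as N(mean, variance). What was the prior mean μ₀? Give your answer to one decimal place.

The posterior mean is a precision-weighted average: μ_n = (τ₀μ₀ + τ_data·x̄)/(τ₀+τ_data), with τ₀=1/σ₀² and τ_data=n/σ².
Here τ₀ = 1/37.7 = 0.026525 and τ_data = 27/19.8 = 1.363636, so τ_n = 1.390161.
Rearranging for μ₀: μ₀ = (μ_n·τ_n − τ_data·x̄)/τ₀ = (-5.6512·1.390161 − 1.363636·-5.8) / 0.026525 = 0.053011/0.026525 ≈ 2.0.

μ₀ = 2.0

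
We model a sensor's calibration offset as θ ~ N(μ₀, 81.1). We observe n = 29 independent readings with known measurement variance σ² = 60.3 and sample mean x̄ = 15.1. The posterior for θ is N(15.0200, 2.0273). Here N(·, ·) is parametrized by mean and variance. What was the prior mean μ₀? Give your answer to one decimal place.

The posterior mean is a precision-weighted average: μ_n = (τ₀μ₀ + τ_data·x̄)/(τ₀+τ_data), with τ₀=1/σ₀² and τ_data=n/σ².
Here τ₀ = 1/81.1 = 0.012330 and τ_data = 29/60.3 = 0.480929, so τ_n = 0.493259.
Rearranging for μ₀: μ₀ = (μ_n·τ_n − τ_data·x̄)/τ₀ = (15.0200·0.493259 − 0.480929·15.1) / 0.012330 = 0.146722/0.012330 ≈ 11.9.

μ₀ = 11.9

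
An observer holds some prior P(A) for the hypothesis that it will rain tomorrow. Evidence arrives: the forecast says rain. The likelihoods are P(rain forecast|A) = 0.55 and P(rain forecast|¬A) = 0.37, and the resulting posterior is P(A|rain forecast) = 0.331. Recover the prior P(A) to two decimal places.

P(A) = 0.25

Bayes' rule in odds form gives O(A|E) = O(A)·[P(E|A)/P(E|¬A)], hence O(A) = O(A|E)/LR.
Posterior odds = 0.331/(1−0.331) = 0.4948. LR = 0.55/0.37 = 1.4865.
Prior odds = 0.4948/1.4865 = 0.3329, so P(A) = 0.3329/(1+0.3329) ≈ 0.25.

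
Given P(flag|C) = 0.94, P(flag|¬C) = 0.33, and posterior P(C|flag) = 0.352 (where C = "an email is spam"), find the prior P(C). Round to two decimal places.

In odds form, posterior odds = prior odds × likelihood ratio, so prior odds = posterior odds ÷ LR.
Posterior odds = 0.352/(1−0.352) = 0.5432. LR = 0.94/0.33 = 2.8485.
Prior odds = 0.5432/2.8485 = 0.1907, so P(C) = 0.1907/(1+0.1907) ≈ 0.16.

P(C) = 0.16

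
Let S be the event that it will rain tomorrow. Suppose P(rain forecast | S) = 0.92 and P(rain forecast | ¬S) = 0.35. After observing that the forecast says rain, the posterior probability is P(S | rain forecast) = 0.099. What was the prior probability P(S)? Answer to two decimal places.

Bayes' rule in odds form gives O(S|E) = O(S)·[P(E|S)/P(E|¬S)], hence O(S) = O(S|E)/LR.
Posterior odds = 0.099/(1−0.099) = 0.1099. LR = 0.92/0.35 = 2.6286.
Prior odds = 0.1099/2.6286 = 0.0418, so P(S) = 0.0418/(1+0.0418) ≈ 0.04.

P(S) = 0.04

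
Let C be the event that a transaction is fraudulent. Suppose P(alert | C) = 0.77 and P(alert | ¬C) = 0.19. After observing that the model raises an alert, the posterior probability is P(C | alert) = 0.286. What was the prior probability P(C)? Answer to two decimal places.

Bayes' rule in odds form gives O(C|E) = O(C)·[P(E|C)/P(E|¬C)], hence O(C) = O(C|E)/LR.
Posterior odds = 0.286/(1−0.286) = 0.4006. LR = 0.77/0.19 = 4.0526.
Prior odds = 0.4006/4.0526 = 0.0989, so P(C) = 0.0989/(1+0.0989) ≈ 0.09.

P(C) = 0.09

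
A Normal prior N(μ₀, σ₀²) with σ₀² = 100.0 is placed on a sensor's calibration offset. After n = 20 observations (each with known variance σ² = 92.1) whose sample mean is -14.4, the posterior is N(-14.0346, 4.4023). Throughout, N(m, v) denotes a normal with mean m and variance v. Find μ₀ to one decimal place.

μ₀ = -6.1

The posterior mean is a precision-weighted average: μ_n = (τ₀μ₀ + τ_data·x̄)/(τ₀+τ_data), with τ₀=1/σ₀² and τ_data=n/σ².
Here τ₀ = 1/100.0 = 0.010000 and τ_data = 20/92.1 = 0.217155, so τ_n = 0.227155.
Rearranging for μ₀: μ₀ = (μ_n·τ_n − τ_data·x̄)/τ₀ = (-14.0346·0.227155 − 0.217155·-14.4) / 0.010000 = -0.060998/0.010000 ≈ -6.1.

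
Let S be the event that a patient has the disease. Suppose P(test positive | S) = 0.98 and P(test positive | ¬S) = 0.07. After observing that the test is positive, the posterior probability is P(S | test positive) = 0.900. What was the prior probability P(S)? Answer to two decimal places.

In odds form, posterior odds = prior odds × likelihood ratio, so prior odds = posterior odds ÷ LR.
Posterior odds = 0.900/(1−0.900) = 9.0000. LR = 0.98/0.07 = 14.0000.
Prior odds = 9.0000/14.0000 = 0.6429, so P(S) = 0.6429/(1+0.6429) ≈ 0.39.

P(S) = 0.39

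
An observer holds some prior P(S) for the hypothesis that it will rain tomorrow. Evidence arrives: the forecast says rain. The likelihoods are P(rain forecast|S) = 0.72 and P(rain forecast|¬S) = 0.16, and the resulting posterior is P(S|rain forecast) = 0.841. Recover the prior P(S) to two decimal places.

P(S) = 0.54

In odds form, posterior odds = prior odds × likelihood ratio, so prior odds = posterior odds ÷ LR.
Posterior odds = 0.841/(1−0.841) = 5.2893. LR = 0.72/0.16 = 4.5000.
Prior odds = 5.2893/4.5000 = 1.1754, so P(S) = 1.1754/(1+1.1754) ≈ 0.54.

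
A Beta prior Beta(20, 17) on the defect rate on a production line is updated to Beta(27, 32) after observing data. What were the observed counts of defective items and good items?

Beta is conjugate to the binomial likelihood: posterior = Beta(α+s, β+f).
Match parameters: s=27−20=7, f=32−17=15.

7 defective items and 15 good items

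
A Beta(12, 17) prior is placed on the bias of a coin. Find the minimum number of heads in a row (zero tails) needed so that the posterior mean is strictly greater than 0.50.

k = 6

After k heads and 0 tails the posterior is Beta(12+k, 17), with mean (12+k)/(12+17+k).
Set (12+k)/(29+k) > 0.50 and solve: k > (0.50·29 − 12)/(1 − 0.50) = 5.000.
The smallest integer exceeding 5.000 is 6, and checking k=6: (18)/(35) = 0.5143 > 0.50.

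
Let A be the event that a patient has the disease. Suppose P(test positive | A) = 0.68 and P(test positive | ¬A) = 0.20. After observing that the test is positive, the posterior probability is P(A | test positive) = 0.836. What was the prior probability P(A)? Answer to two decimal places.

Bayes' rule in odds form gives O(A|E) = O(A)·[P(E|A)/P(E|¬A)], hence O(A) = O(A|E)/LR.
Posterior odds = 0.836/(1−0.836) = 5.0976. LR = 0.68/0.20 = 3.4000.
Prior odds = 5.0976/3.4000 = 1.4993, so P(A) = 1.4993/(1+1.4993) ≈ 0.60.

P(A) = 0.60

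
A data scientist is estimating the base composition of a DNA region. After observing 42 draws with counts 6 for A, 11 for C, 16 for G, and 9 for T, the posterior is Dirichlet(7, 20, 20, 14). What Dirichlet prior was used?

For a Dirichlet(α) prior with multinomial counts c, the posterior is Dirichlet(α + c) componentwise.
Subtract each count from the matching posterior parameter: 7−6=1, 20−11=9, 20−16=4, 14−9=5.

Dirichlet(1, 9, 4, 5)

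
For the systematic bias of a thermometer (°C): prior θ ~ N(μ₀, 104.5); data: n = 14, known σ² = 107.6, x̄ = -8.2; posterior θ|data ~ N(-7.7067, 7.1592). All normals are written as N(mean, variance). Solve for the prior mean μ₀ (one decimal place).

The posterior mean is a precision-weighted average: μ_n = (τ₀μ₀ + τ_data·x̄)/(τ₀+τ_data), with τ₀=1/σ₀² and τ_data=n/σ².
Here τ₀ = 1/104.5 = 0.009569 and τ_data = 14/107.6 = 0.130112, so τ_n = 0.139681.
Rearranging for μ₀: μ₀ = (μ_n·τ_n − τ_data·x̄)/τ₀ = (-7.7067·0.139681 − 0.130112·-8.2) / 0.009569 = -0.009561/0.009569 ≈ -1.0.

μ₀ = -1.0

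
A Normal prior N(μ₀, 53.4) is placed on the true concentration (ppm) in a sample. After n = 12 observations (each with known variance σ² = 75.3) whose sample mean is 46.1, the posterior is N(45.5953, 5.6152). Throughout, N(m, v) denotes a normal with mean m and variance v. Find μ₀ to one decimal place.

The posterior mean is a precision-weighted average: μ_n = (τ₀μ₀ + τ_data·x̄)/(τ₀+τ_data), with τ₀=1/σ₀² and τ_data=n/σ².
Here τ₀ = 1/53.4 = 0.018727 and τ_data = 12/75.3 = 0.159363, so τ_n = 0.178090.
Rearranging for μ₀: μ₀ = (μ_n·τ_n − τ_data·x̄)/τ₀ = (45.5953·0.178090 − 0.159363·46.1) / 0.018727 = 0.773433/0.018727 ≈ 41.3.

μ₀ = 41.3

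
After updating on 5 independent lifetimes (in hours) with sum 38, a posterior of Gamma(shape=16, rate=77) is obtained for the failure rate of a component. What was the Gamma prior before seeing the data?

For an exponential likelihood with a Gamma(α, β) prior on the rate, n observations with total T give posterior Gamma(α+n, β+T).
So α = 16 − 5 = 11 and β = 77 − 38 = 39.

Gamma(shape=11, rate=39)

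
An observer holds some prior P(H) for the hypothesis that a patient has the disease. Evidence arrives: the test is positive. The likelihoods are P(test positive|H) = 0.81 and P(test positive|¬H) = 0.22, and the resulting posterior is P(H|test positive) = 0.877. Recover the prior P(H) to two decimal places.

P(H) = 0.66

Bayes' rule in odds form gives O(H|E) = O(H)·[P(E|H)/P(E|¬H)], hence O(H) = O(H|E)/LR.
Posterior odds = 0.877/(1−0.877) = 7.1301. LR = 0.81/0.22 = 3.6818.
Prior odds = 7.1301/3.6818 = 1.9366, so P(H) = 1.9366/(1+1.9366) ≈ 0.66.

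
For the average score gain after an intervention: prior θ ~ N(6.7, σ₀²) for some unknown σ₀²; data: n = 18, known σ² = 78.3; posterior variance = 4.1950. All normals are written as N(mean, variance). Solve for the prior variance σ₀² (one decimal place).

σ₀² = 117.7

For the Normal–Normal model with known σ², precisions add: τ_n = τ₀ + n/σ².
So 1/σ₀² = 1/4.1950 − 18/78.3 = 0.238379 − 0.229885 = 0.008494.
Hence σ₀² = 1/0.008494 ≈ 117.7.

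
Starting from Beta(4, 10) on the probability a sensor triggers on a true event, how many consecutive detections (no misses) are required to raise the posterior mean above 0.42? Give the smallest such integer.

After k detections and 0 misses the posterior is Beta(4+k, 10), with mean (4+k)/(4+10+k).
Set (4+k)/(14+k) > 0.42 and solve: k > (0.42·14 − 4)/(1 − 0.42) = 3.241.
The smallest integer exceeding 3.241 is 4, and checking k=4: (8)/(18) = 0.4444 > 0.42.

k = 4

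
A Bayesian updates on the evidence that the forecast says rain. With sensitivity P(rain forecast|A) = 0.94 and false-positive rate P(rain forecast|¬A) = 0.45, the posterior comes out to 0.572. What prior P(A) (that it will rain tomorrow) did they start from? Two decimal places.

P(A) = 0.39

Bayes' rule in odds form gives O(A|E) = O(A)·[P(E|A)/P(E|¬A)], hence O(A) = O(A|E)/LR.
Posterior odds = 0.572/(1−0.572) = 1.3364. LR = 0.94/0.45 = 2.0889.
Prior odds = 1.3364/2.0889 = 0.6398, so P(A) = 0.6398/(1+0.6398) ≈ 0.39.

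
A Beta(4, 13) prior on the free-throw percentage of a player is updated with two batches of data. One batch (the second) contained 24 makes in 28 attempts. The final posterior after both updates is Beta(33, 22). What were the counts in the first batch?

5 makes and 5 misses

Sequential conjugate updates are equivalent to a single update on the pooled data, so total successes = posterior α − prior α and total failures = posterior β − prior β.
Total across both batches: 33−4=29 makes, 22−13=9 misses.
Subtract the second batch: 29−24=5 makes and 9−4=5 misses.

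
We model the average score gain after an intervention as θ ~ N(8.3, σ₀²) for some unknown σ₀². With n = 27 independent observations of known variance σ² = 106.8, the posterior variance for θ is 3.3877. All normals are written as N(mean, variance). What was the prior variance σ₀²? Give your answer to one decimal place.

Posterior precision equals prior precision plus data precision: 1/σ_n² = 1/σ₀² + n/σ².
So 1/σ₀² = 1/3.3877 − 27/106.8 = 0.295186 − 0.252809 = 0.042377.
Hence σ₀² = 1/0.042377 ≈ 23.6.

σ₀² = 23.6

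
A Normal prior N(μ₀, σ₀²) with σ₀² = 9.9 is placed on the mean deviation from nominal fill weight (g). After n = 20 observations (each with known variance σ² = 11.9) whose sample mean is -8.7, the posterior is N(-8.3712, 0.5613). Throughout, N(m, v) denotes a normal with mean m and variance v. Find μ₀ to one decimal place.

μ₀ = -2.9

With known observation variance, the Normal–Normal posterior has precision τ_n = τ₀ + n/σ² and mean μ_n = (τ₀μ₀ + (n/σ²)x̄)/τ_n.
Here τ₀ = 1/9.9 = 0.101010 and τ_data = 20/11.9 = 1.680672, so τ_n = 1.781682.
Rearranging for μ₀: μ₀ = (μ_n·τ_n − τ_data·x̄)/τ₀ = (-8.3712·1.781682 − 1.680672·-8.7) / 0.101010 = -0.292970/0.101010 ≈ -2.9.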